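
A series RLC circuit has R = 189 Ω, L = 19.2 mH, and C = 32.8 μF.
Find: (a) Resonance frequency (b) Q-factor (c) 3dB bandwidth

Step 1 — Resonance: ω₀ = 1/√(LC) = 1/√(0.0192·3.28e-05) = 1260 rad/s.
Step 2 — f₀ = ω₀/(2π) = 200.6 Hz.
Step 3 — Series Q: Q = ω₀L/R = 1260·0.0192/189 = 0.128.
Step 4 — Bandwidth: Δω = ω₀/Q = 9844 rad/s; BW = Δω/(2π) = 1567 Hz.

(a) f₀ = 200.6 Hz  (b) Q = 0.128  (c) BW = 1567 Hz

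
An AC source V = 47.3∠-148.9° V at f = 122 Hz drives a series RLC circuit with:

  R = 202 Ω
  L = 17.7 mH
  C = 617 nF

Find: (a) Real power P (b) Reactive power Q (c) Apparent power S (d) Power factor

Step 1 — Angular frequency: ω = 2π·f = 2π·122 = 766.5 rad/s.
Step 2 — Component impedances:
  R: Z = R = 202 Ω
  L: Z = jωL = j·766.5·0.0177 = 0 + j13.57 Ω
  C: Z = 1/(jωC) = -j/(ω·C) = 0 - j2114 Ω
Step 3 — Series combination: Z_total = R + L + C = 202 - j2101 Ω = 2110∠-84.5° Ω.
Step 4 — Source phasor: V = 47.3∠-148.9° V = -40.5 - j24.43 V.
Step 5 — Current: I = V / Z = 0.009687 - j0.02021 A = 0.02241∠-64.4° A.
Step 6 — Complex power: S = V·I* = 0.1015 - j1.055 VA.
Step 7 — Real power: P = Re(S) = 0.1015 W.
Step 8 — Reactive power: Q = Im(S) = -1.055 VAR.
Step 9 — Apparent power: |S| = 1.06 VA.
Step 10 — Power factor: PF = P/|S| = 0.09571 (leading).

(a) P = 0.1015 W  (b) Q = -1.055 VAR  (c) S = 1.06 VA  (d) PF = 0.09571 (leading)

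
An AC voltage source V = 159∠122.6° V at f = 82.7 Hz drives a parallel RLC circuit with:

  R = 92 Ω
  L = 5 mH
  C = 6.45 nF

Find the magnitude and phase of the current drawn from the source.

Step 1 — Angular frequency: ω = 2π·f = 2π·82.7 = 519.6 rad/s.
Step 2 — Component impedances:
  R: Z = R = 92 Ω
  L: Z = jωL = j·519.6·0.005 = 0 + j2.598 Ω
  C: Z = 1/(jωC) = -j/(ω·C) = 0 - j2.984e+05 Ω
Step 3 — Parallel combination: 1/Z_total = 1/R + 1/L + 1/C; Z_total = 0.07331 + j2.596 Ω = 2.597∠88.4° Ω.
Step 4 — Source phasor: V = 159∠122.6° V = -85.66 + j133.9 V.
Step 5 — Ohm's law: I = V / Z_total = (-85.66 + j133.9) / (0.07331 + j2.596) = 50.63 + j34.43 A.
Step 6 — Convert to polar: |I| = 61.22 A, ∠I = 34.2°.

I = 61.22∠34.2° A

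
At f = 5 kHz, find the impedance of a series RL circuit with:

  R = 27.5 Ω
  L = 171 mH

Step 1 — Angular frequency: ω = 2π·f = 2π·5000 = 3.142e+04 rad/s.
Step 2 — Component impedances:
  R: Z = R = 27.5 Ω
  L: Z = jωL = j·3.142e+04·0.171 = 0 + j5372 Ω
Step 3 — Series combination: Z_total = R + L = 27.5 + j5372 Ω = 5372∠89.7° Ω.

Z = 27.5 + j5372 Ω = 5372∠89.7° Ω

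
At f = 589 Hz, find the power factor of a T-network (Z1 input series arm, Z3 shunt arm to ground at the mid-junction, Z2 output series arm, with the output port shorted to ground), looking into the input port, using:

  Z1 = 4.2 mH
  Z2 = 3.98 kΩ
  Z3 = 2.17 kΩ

Step 1 — Angular frequency: ω = 2π·f = 2π·589 = 3701 rad/s.
Step 2 — Component impedances:
  Z1: Z = jωL = j·3701·0.0042 = 0 + j15.54 Ω
  Z2: Z = R = 3980 Ω
  Z3: Z = R = 2170 Ω
Step 3 — With the output port shorted to ground, the output series arm Z2 runs from the junction to ground; the shunt arm Z3 also runs from the junction to ground. They appear in parallel: Z3 || Z2 = 1404 Ω.
Step 4 — Series with input arm Z1: Z_in = Z1 + (Z3 || Z2) = 1404 + j15.54 Ω = 1404∠0.6° Ω.
Step 5 — Power factor: PF = cos(φ) = Re(Z)/|Z| = 1404.3/1404.4 = 0.9999.
Step 6 — Type: Im(Z) = 15.54 ⇒ lagging (phase φ = 0.6°).

PF = 0.9999 (lagging, φ = 0.6°)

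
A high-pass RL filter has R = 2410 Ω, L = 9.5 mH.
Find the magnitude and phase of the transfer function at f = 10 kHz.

Step 1 — Angular frequency: ω = 2π·1e+04 = 6.283e+04 rad/s.
Step 2 — Transfer function: H(jω) = jωL/(R + jωL).
Step 3 — Numerator jωL = j·596.9; denominator R + jωL = 2410 + j596.9.
Step 4 — H = 0.0578 + j0.2334.
Step 5 — Magnitude: |H| = 0.2404 (-12.4 dB); phase: φ = 76.1°.

|H| = 0.2404 (-12.4 dB), φ = 76.1°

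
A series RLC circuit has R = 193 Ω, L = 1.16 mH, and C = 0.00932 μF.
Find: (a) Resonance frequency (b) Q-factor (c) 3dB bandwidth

Step 1 — Resonance: ω₀ = 1/√(LC) = 1/√(0.00116·9.32e-09) = 3.041e+05 rad/s.
Step 2 — f₀ = ω₀/(2π) = 4.84e+04 Hz.
Step 3 — Series Q: Q = ω₀L/R = 3.041e+05·0.00116/193 = 1.828.
Step 4 — Bandwidth: Δω = ω₀/Q = 1.664e+05 rad/s; BW = Δω/(2π) = 2.648e+04 Hz.

(a) f₀ = 4.84e+04 Hz  (b) Q = 1.828  (c) BW = 2.648e+04 Hz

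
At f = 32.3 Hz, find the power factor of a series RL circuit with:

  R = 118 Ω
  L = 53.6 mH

Step 1 — Angular frequency: ω = 2π·f = 2π·32.3 = 202.9 rad/s.
Step 2 — Component impedances:
  R: Z = R = 118 Ω
  L: Z = jωL = j·202.9·0.0536 = 0 + j10.88 Ω
Step 3 — Series combination: Z_total = R + L = 118 + j10.88 Ω = 118.5∠5.3° Ω.
Step 4 — Power factor: PF = cos(φ) = Re(Z)/|Z| = 118/118.5 = 0.9958.
Step 5 — Type: Im(Z) = 10.88 ⇒ lagging (phase φ = 5.3°).

PF = 0.9958 (lagging, φ = 5.3°)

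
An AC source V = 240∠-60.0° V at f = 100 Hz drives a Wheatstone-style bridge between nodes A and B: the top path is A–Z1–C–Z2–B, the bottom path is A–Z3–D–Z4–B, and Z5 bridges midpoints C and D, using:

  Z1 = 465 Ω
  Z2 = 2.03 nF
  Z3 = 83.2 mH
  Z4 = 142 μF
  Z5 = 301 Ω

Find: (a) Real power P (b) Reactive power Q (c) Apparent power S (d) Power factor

Step 1 — Angular frequency: ω = 2π·f = 2π·100 = 628.3 rad/s.
Step 2 — Component impedances:
  Z1: Z = R = 465 Ω
  Z2: Z = 1/(jωC) = -j/(ω·C) = 0 - j7.84e+05 Ω
  Z3: Z = jωL = j·628.3·0.0832 = 0 + j52.28 Ω
  Z4: Z = 1/(jωC) = -j/(ω·C) = 0 - j11.21 Ω
  Z5: Z = R = 301 Ω
Step 3 — Bridge requires nodal analysis (the Z5 bridge couples midpoints C and D, so the two paths cannot be reduced to a simple series/parallel combination). Setting node B to ground and injecting 1 A at node A, the 3-node admittance system at A, C, D solves to V_A = Z_AB = 3.551 + j40.83 Ω = 40.98∠85.0° Ω.
Step 4 — Source phasor: V = 240∠-60.0° V = 120 - j207.8 V.
Step 5 — Current: I = V / Z = -4.799 - j3.357 A = 5.857∠-145.0° A.
Step 6 — Complex power: S = V·I* = 121.8 + j1400 VA.
Step 7 — Real power: P = Re(S) = 121.8 W.
Step 8 — Reactive power: Q = Im(S) = 1400 VAR.
Step 9 — Apparent power: |S| = 1406 VA.
Step 10 — Power factor: PF = P/|S| = 0.08665 (lagging).

(a) P = 121.8 W  (b) Q = 1400 VAR  (c) S = 1406 VA  (d) PF = 0.08665 (lagging)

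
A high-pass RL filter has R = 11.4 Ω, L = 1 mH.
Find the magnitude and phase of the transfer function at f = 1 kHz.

Step 1 — Angular frequency: ω = 2π·1000 = 6283 rad/s.
Step 2 — Transfer function: H(jω) = jωL/(R + jωL).
Step 3 — Numerator jωL = j·6.283; denominator R + jωL = 11.4 + j6.283.
Step 4 — H = 0.233 + j0.4227.
Step 5 — Magnitude: |H| = 0.4827 (-6.3 dB); phase: φ = 61.1°.

|H| = 0.4827 (-6.3 dB), φ = 61.1°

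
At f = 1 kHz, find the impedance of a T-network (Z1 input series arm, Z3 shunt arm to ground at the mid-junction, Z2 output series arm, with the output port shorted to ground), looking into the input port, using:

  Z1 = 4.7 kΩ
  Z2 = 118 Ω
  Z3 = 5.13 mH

Step 1 — Angular frequency: ω = 2π·f = 2π·1000 = 6283 rad/s.
Step 2 — Component impedances:
  Z1: Z = R = 4700 Ω
  Z2: Z = R = 118 Ω
  Z3: Z = jωL = j·6283·0.00513 = 0 + j32.23 Ω
Step 3 — With the output port shorted to ground, the output series arm Z2 runs from the junction to ground; the shunt arm Z3 also runs from the junction to ground. They appear in parallel: Z3 || Z2 = 8.193 + j29.99 Ω.
Step 4 — Series with input arm Z1: Z_in = Z1 + (Z3 || Z2) = 4708 + j29.99 Ω = 4708∠0.4° Ω.

Z = 4708 + j29.99 Ω = 4708∠0.4° Ω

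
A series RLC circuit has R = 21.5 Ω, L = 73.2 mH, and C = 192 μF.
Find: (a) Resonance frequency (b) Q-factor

Step 1 — Resonance condition Im(Z)=0 gives ω₀ = 1/√(LC).
Step 2 — ω₀ = 1/√(0.0732·0.000192) = 266.7 rad/s.
Step 3 — f₀ = ω₀/(2π) = 42.45 Hz.
Step 4 — Series Q: Q = ω₀L/R = 266.7·0.0732/21.5 = 0.9082.

(a) f₀ = 42.45 Hz  (b) Q = 0.9082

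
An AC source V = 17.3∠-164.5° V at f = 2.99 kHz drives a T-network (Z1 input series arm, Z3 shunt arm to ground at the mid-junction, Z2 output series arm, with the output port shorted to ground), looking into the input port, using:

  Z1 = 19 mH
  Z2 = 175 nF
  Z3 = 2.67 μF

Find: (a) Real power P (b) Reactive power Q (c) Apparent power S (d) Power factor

Step 1 — Angular frequency: ω = 2π·f = 2π·2990 = 1.879e+04 rad/s.
Step 2 — Component impedances:
  Z1: Z = jωL = j·1.879e+04·0.019 = 0 + j356.9 Ω
  Z2: Z = 1/(jωC) = -j/(ω·C) = 0 - j304.2 Ω
  Z3: Z = 1/(jωC) = -j/(ω·C) = 0 - j19.94 Ω
Step 3 — With the output port shorted to ground, the output series arm Z2 runs from the junction to ground; the shunt arm Z3 also runs from the junction to ground. They appear in parallel: Z3 || Z2 = 0 - j18.71 Ω.
Step 4 — Series with input arm Z1: Z_in = Z1 + (Z3 || Z2) = 0 + j338.2 Ω = 338.2∠90.0° Ω.
Step 5 — Source phasor: V = 17.3∠-164.5° V = -16.67 - j4.623 V.
Step 6 — Current: I = V / Z = -0.01367 + j0.04929 A = 0.05115∠105.5° A.
Step 7 — Complex power: S = V·I* = 0 + j0.8849 VA.
Step 8 — Real power: P = Re(S) = 0 W.
Step 9 — Reactive power: Q = Im(S) = 0.8849 VAR.
Step 10 — Apparent power: |S| = 0.8849 VA.
Step 11 — Power factor: PF = P/|S| = 0 (lagging).

(a) P = 0 W  (b) Q = 0.8849 VAR  (c) S = 0.8849 VA  (d) PF = 0 (lagging)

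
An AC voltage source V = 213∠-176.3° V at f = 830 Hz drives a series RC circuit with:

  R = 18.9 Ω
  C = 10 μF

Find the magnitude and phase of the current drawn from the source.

Step 1 — Angular frequency: ω = 2π·f = 2π·830 = 5215 rad/s.
Step 2 — Component impedances:
  R: Z = R = 18.9 Ω
  C: Z = 1/(jωC) = -j/(ω·C) = 0 - j19.18 Ω
Step 3 — Series combination: Z_total = R + C = 18.9 - j19.18 Ω = 26.92∠-45.4° Ω.
Step 4 — Source phasor: V = 213∠-176.3° V = -212.6 - j13.75 V.
Step 5 — Ohm's law: I = V / Z_total = (-212.6 - j13.75) / (18.9 - j19.18) = -5.178 - j5.981 A.
Step 6 — Convert to polar: |I| = 7.911 A, ∠I = -130.9°.

I = 7.911∠-130.9° A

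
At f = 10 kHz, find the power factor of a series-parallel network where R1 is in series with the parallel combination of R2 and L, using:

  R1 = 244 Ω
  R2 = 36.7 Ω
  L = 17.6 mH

Step 1 — Angular frequency: ω = 2π·f = 2π·1e+04 = 6.283e+04 rad/s.
Step 2 — Component impedances:
  R1: Z = R = 244 Ω
  R2: Z = R = 36.7 Ω
  L: Z = jωL = j·6.283e+04·0.0176 = 0 + j1106 Ω
Step 3 — Parallel branch: R2 || L = 1/(1/R2 + 1/L) = 36.66 + j1.217 Ω.
Step 4 — Series with R1: Z_total = R1 + (R2 || L) = 280.7 + j1.217 Ω = 280.7∠0.2° Ω.
Step 5 — Power factor: PF = cos(φ) = Re(Z)/|Z| = 280.7/280.7 = 1.
Step 6 — Type: Im(Z) = 1.217 ⇒ lagging (phase φ = 0.2°).

PF = 1 (lagging, φ = 0.2°)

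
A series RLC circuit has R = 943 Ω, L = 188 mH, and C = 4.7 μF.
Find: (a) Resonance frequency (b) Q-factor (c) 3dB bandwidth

Step 1 — Resonance: ω₀ = 1/√(LC) = 1/√(0.188·4.7e-06) = 1064 rad/s.
Step 2 — f₀ = ω₀/(2π) = 169.3 Hz.
Step 3 — Series Q: Q = ω₀L/R = 1064·0.188/943 = 0.2121.
Step 4 — Bandwidth: Δω = ω₀/Q = 5016 rad/s; BW = Δω/(2π) = 798.3 Hz.

(a) f₀ = 169.3 Hz  (b) Q = 0.2121  (c) BW = 798.3 Hz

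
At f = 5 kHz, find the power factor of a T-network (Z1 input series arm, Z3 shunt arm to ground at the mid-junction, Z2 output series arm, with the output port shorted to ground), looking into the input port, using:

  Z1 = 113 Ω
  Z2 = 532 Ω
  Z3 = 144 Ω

Step 1 — Angular frequency: ω = 2π·f = 2π·5000 = 3.142e+04 rad/s.
Step 2 — Component impedances:
  Z1: Z = R = 113 Ω
  Z2: Z = R = 532 Ω
  Z3: Z = R = 144 Ω
Step 3 — With the output port shorted to ground, the output series arm Z2 runs from the junction to ground; the shunt arm Z3 also runs from the junction to ground. They appear in parallel: Z3 || Z2 = 113.3 Ω.
Step 4 — Series with input arm Z1: Z_in = Z1 + (Z3 || Z2) = 226.3 Ω = 226.3∠0.0° Ω.
Step 5 — Power factor: PF = cos(φ) = Re(Z)/|Z| = 226.3/226.3 = 1.
Step 6 — Type: Im(Z) = 0 ⇒ unity (phase φ = 0.0°).

PF = 1 (unity, φ = 0.0°)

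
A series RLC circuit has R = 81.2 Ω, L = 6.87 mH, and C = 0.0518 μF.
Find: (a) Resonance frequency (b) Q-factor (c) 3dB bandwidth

Step 1 — Resonance: ω₀ = 1/√(LC) = 1/√(0.00687·5.18e-08) = 5.301e+04 rad/s.
Step 2 — f₀ = ω₀/(2π) = 8437 Hz.
Step 3 — Series Q: Q = ω₀L/R = 5.301e+04·0.00687/81.2 = 4.485.
Step 4 — Bandwidth: Δω = ω₀/Q = 1.182e+04 rad/s; BW = Δω/(2π) = 1881 Hz.

(a) f₀ = 8437 Hz  (b) Q = 4.485  (c) BW = 1881 Hz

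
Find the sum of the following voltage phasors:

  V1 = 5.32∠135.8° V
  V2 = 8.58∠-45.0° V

Step 1 — Convert each phasor to rectangular form:
  V1 = 5.32·(cos(135.8°) + j·sin(135.8°)) = -3.814 + j3.709 V
  V2 = 8.58·(cos(-45.0°) + j·sin(-45.0°)) = 6.067 - j6.067 V
Step 2 — Sum components: V_total = 2.253 - j2.358 V.
Step 3 — Convert to polar: |V_total| = 3.261 V, ∠V_total = -46.3°.

V_total = 3.261∠-46.3° V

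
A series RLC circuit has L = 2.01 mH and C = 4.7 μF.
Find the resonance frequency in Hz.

Step 1 — Resonance condition Im(Z)=0 gives ω₀ = 1/√(LC).
Step 2 — ω₀ = 1/√(0.00201·4.7e-06) = 1.029e+04 rad/s.
Step 3 — f₀ = ω₀/(2π) = 1637 Hz.

f₀ = 1637 Hz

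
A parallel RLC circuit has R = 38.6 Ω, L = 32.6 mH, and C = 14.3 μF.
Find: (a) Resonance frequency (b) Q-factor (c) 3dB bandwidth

Step 1 — Resonance: ω₀ = 1/√(LC) = 1/√(0.0326·1.43e-05) = 1465 rad/s.
Step 2 — f₀ = ω₀/(2π) = 233.1 Hz.
Step 3 — Parallel Q: Q = R/(ω₀L) = 38.6/(1465·0.0326) = 0.8084.
Step 4 — Bandwidth: Δω = ω₀/Q = 1812 rad/s; BW = Δω/(2π) = 288.3 Hz.

(a) f₀ = 233.1 Hz  (b) Q = 0.8084  (c) BW = 288.3 Hz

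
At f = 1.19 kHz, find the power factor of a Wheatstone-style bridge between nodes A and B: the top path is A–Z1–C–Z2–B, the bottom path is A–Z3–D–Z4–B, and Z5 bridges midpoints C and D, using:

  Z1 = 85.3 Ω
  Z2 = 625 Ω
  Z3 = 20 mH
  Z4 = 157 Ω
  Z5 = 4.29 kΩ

Step 1 — Angular frequency: ω = 2π·f = 2π·1190 = 7477 rad/s.
Step 2 — Component impedances:
  Z1: Z = R = 85.3 Ω
  Z2: Z = R = 625 Ω
  Z3: Z = jωL = j·7477·0.02 = 0 + j149.5 Ω
  Z4: Z = R = 157 Ω
  Z5: Z = R = 4290 Ω
Step 3 — Bridge requires nodal analysis (the Z5 bridge couples midpoints C and D, so the two paths cannot be reduced to a simple series/parallel combination). Setting node B to ground and injecting 1 A at node A, the 3-node admittance system at A, C, D solves to V_A = Z_AB = 148 + j97.19 Ω = 177∠33.3° Ω.
Step 4 — Power factor: PF = cos(φ) = Re(Z)/|Z| = 147.99/177.05 = 0.8359.
Step 5 — Type: Im(Z) = 97.19 ⇒ lagging (phase φ = 33.3°).

PF = 0.8359 (lagging, φ = 33.3°)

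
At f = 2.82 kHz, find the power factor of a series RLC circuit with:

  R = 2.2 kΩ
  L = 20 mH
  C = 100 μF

Step 1 — Angular frequency: ω = 2π·f = 2π·2820 = 1.772e+04 rad/s.
Step 2 — Component impedances:
  R: Z = R = 2200 Ω
  L: Z = jωL = j·1.772e+04·0.02 = 0 + j354.4 Ω
  C: Z = 1/(jωC) = -j/(ω·C) = 0 - j0.5644 Ω
Step 3 — Series combination: Z_total = R + L + C = 2200 + j353.8 Ω = 2228∠9.1° Ω.
Step 4 — Power factor: PF = cos(φ) = Re(Z)/|Z| = 2200/2228.3 = 0.9873.
Step 5 — Type: Im(Z) = 353.8 ⇒ lagging (phase φ = 9.1°).

PF = 0.9873 (lagging, φ = 9.1°)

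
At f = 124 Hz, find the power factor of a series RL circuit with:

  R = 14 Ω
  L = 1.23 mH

Step 1 — Angular frequency: ω = 2π·f = 2π·124 = 779.1 rad/s.
Step 2 — Component impedances:
  R: Z = R = 14 Ω
  L: Z = jωL = j·779.1·0.00123 = 0 + j0.9583 Ω
Step 3 — Series combination: Z_total = R + L = 14 + j0.9583 Ω = 14.03∠3.9° Ω.
Step 4 — Power factor: PF = cos(φ) = Re(Z)/|Z| = 14/14.0328 = 0.9977.
Step 5 — Type: Im(Z) = 0.9583 ⇒ lagging (phase φ = 3.9°).

PF = 0.9977 (lagging, φ = 3.9°)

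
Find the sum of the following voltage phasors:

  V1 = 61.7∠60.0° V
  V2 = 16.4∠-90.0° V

Step 1 — Convert each phasor to rectangular form:
  V1 = 61.7·(cos(60.0°) + j·sin(60.0°)) = 30.85 + j53.43 V
  V2 = 16.4·(cos(-90.0°) + j·sin(-90.0°)) = 0 - j16.4 V
Step 2 — Sum components: V_total = 30.85 + j37.03 V.
Step 3 — Convert to polar: |V_total| = 48.2 V, ∠V_total = 50.2°.

V_total = 48.2∠50.2° V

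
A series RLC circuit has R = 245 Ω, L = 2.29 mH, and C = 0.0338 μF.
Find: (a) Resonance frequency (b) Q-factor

Step 1 — Resonance condition Im(Z)=0 gives ω₀ = 1/√(LC).
Step 2 — ω₀ = 1/√(0.00229·3.38e-08) = 1.137e+05 rad/s.
Step 3 — f₀ = ω₀/(2π) = 1.809e+04 Hz.
Step 4 — Series Q: Q = ω₀L/R = 1.137e+05·0.00229/245 = 1.062.

(a) f₀ = 1.809e+04 Hz  (b) Q = 1.062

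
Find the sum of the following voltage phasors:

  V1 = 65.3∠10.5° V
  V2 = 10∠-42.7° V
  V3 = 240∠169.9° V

Step 1 — Convert each phasor to rectangular form:
  V1 = 65.3·(cos(10.5°) + j·sin(10.5°)) = 64.21 + j11.9 V
  V2 = 10·(cos(-42.7°) + j·sin(-42.7°)) = 7.349 - j6.782 V
  V3 = 240·(cos(169.9°) + j·sin(169.9°)) = -236.3 + j42.09 V
Step 2 — Sum components: V_total = -164.7 + j47.21 V.
Step 3 — Convert to polar: |V_total| = 171.4 V, ∠V_total = 164.0°.

V_total = 171.4∠164.0° V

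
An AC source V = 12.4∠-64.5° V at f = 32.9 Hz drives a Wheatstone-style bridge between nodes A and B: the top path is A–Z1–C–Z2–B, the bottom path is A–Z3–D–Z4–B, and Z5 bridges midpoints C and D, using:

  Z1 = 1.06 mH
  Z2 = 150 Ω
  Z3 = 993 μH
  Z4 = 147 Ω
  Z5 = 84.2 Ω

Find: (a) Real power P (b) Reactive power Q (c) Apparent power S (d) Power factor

Step 1 — Angular frequency: ω = 2π·f = 2π·32.9 = 206.7 rad/s.
Step 2 — Component impedances:
  Z1: Z = jωL = j·206.7·0.00106 = 0 + j0.2191 Ω
  Z2: Z = R = 150 Ω
  Z3: Z = jωL = j·206.7·0.000993 = 0 + j0.2053 Ω
  Z4: Z = R = 147 Ω
  Z5: Z = R = 84.2 Ω
Step 3 — Bridge requires nodal analysis (the Z5 bridge couples midpoints C and D, so the two paths cannot be reduced to a simple series/parallel combination). Setting node B to ground and injecting 1 A at node A, the 3-node admittance system at A, C, D solves to V_A = Z_AB = 74.24 + j0.106 Ω = 74.24∠0.1° Ω.
Step 4 — Source phasor: V = 12.4∠-64.5° V = 5.338 - j11.19 V.
Step 5 — Current: I = V / Z = 0.07169 - j0.1509 A = 0.167∠-64.6° A.
Step 6 — Complex power: S = V·I* = 2.071 + j0.002958 VA.
Step 7 — Real power: P = Re(S) = 2.071 W.
Step 8 — Reactive power: Q = Im(S) = 0.002958 VAR.
Step 9 — Apparent power: |S| = 2.071 VA.
Step 10 — Power factor: PF = P/|S| = 1 (lagging).

(a) P = 2.071 W  (b) Q = 0.002958 VAR  (c) S = 2.071 VA  (d) PF = 1 (lagging)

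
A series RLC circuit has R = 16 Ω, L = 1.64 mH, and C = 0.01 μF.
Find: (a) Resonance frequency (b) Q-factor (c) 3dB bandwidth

Step 1 — Resonance condition Im(Z)=0 gives ω₀ = 1/√(LC).
Step 2 — ω₀ = 1/√(0.00164·1e-08) = 2.469e+05 rad/s.
Step 3 — f₀ = ω₀/(2π) = 3.93e+04 Hz.
Step 4 — Series Q: Q = ω₀L/R = 2.469e+05·0.00164/16 = 25.31.
Step 5 — 3dB bandwidth: Δω = ω₀/Q = 9756 rad/s; BW = Δω/(2π) = 1553 Hz.

(a) f₀ = 3.93e+04 Hz  (b) Q = 25.31  (c) BW = 1553 Hz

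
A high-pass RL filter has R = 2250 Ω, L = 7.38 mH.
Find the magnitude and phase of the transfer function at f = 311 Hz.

Step 1 — Angular frequency: ω = 2π·311 = 1954 rad/s.
Step 2 — Transfer function: H(jω) = jωL/(R + jωL).
Step 3 — Numerator jωL = j·14.42; denominator R + jωL = 2250 + j14.42.
Step 4 — H = 4.108e-05 + j0.006409.
Step 5 — Magnitude: |H| = 0.006409 (-43.9 dB); phase: φ = 89.6°.

|H| = 0.006409 (-43.9 dB), φ = 89.6°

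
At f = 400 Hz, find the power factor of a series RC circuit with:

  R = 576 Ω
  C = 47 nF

Step 1 — Angular frequency: ω = 2π·f = 2π·400 = 2513 rad/s.
Step 2 — Component impedances:
  R: Z = R = 576 Ω
  C: Z = 1/(jωC) = -j/(ω·C) = 0 - j8466 Ω
Step 3 — Series combination: Z_total = R + C = 576 - j8466 Ω = 8485∠-86.1° Ω.
Step 4 — Power factor: PF = cos(φ) = Re(Z)/|Z| = 576/8485 = 0.06788.
Step 5 — Type: Im(Z) = -8466 ⇒ leading (phase φ = -86.1°).

PF = 0.06788 (leading, φ = -86.1°)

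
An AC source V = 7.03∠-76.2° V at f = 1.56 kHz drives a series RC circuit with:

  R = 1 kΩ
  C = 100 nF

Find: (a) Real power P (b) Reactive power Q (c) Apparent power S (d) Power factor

Step 1 — Angular frequency: ω = 2π·f = 2π·1560 = 9802 rad/s.
Step 2 — Component impedances:
  R: Z = R = 1000 Ω
  C: Z = 1/(jωC) = -j/(ω·C) = 0 - j1020 Ω
Step 3 — Series combination: Z_total = R + C = 1000 - j1020 Ω = 1429∠-45.6° Ω.
Step 4 — Source phasor: V = 7.03∠-76.2° V = 1.677 - j6.827 V.
Step 5 — Current: I = V / Z = 0.004235 - j0.002507 A = 0.004921∠-30.6° A.
Step 6 — Complex power: S = V·I* = 0.02422 - j0.02471 VA.
Step 7 — Real power: P = Re(S) = 0.02422 W.
Step 8 — Reactive power: Q = Im(S) = -0.02471 VAR.
Step 9 — Apparent power: |S| = 0.03459 VA.
Step 10 — Power factor: PF = P/|S| = 0.7 (leading).

(a) P = 0.02422 W  (b) Q = -0.02471 VAR  (c) S = 0.03459 VA  (d) PF = 0.7 (leading)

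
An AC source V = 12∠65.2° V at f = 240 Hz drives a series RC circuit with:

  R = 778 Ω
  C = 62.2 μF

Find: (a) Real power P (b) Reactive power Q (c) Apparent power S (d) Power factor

Step 1 — Angular frequency: ω = 2π·f = 2π·240 = 1508 rad/s.
Step 2 — Component impedances:
  R: Z = R = 778 Ω
  C: Z = 1/(jωC) = -j/(ω·C) = 0 - j10.66 Ω
Step 3 — Series combination: Z_total = R + C = 778 - j10.66 Ω = 778.1∠-0.8° Ω.
Step 4 — Source phasor: V = 12∠65.2° V = 5.033 + j10.89 V.
Step 5 — Current: I = V / Z = 0.006277 + j0.01409 A = 0.01542∠66.0° A.
Step 6 — Complex power: S = V·I* = 0.1851 - j0.002536 VA.
Step 7 — Real power: P = Re(S) = 0.1851 W.
Step 8 — Reactive power: Q = Im(S) = -0.002536 VAR.
Step 9 — Apparent power: |S| = 0.1851 VA.
Step 10 — Power factor: PF = P/|S| = 0.9999 (leading).

(a) P = 0.1851 W  (b) Q = -0.002536 VAR  (c) S = 0.1851 VA  (d) PF = 0.9999 (leading)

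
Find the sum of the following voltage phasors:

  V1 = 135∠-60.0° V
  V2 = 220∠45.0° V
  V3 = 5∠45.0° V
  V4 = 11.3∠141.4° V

Step 1 — Convert each phasor to rectangular form:
  V1 = 135·(cos(-60.0°) + j·sin(-60.0°)) = 67.5 - j116.9 V
  V2 = 220·(cos(45.0°) + j·sin(45.0°)) = 155.6 + j155.6 V
  V3 = 5·(cos(45.0°) + j·sin(45.0°)) = 3.536 + j3.536 V
  V4 = 11.3·(cos(141.4°) + j·sin(141.4°)) = -8.831 + j7.05 V
Step 2 — Sum components: V_total = 217.8 + j49.24 V.
Step 3 — Convert to polar: |V_total| = 223.3 V, ∠V_total = 12.7°.

V_total = 223.3∠12.7° V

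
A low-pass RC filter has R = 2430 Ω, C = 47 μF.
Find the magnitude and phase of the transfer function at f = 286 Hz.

Step 1 — Angular frequency: ω = 2π·286 = 1797 rad/s.
Step 2 — Transfer function: H(jω) = 1/(1 + jωRC).
Step 3 — Denominator: 1 + jωRC = 1 + j·1797·2430·4.7e-05 = 1 + j205.2.
Step 4 — H = 2.374e-05 - j0.004872.
Step 5 — Magnitude: |H| = 0.004872 (-46.2 dB); phase: φ = -89.7°.

|H| = 0.004872 (-46.2 dB), φ = -89.7°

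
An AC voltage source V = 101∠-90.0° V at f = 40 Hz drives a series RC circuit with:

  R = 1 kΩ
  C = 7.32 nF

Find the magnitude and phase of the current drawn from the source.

Step 1 — Angular frequency: ω = 2π·f = 2π·40 = 251.3 rad/s.
Step 2 — Component impedances:
  R: Z = R = 1000 Ω
  C: Z = 1/(jωC) = -j/(ω·C) = 0 - j5.436e+05 Ω
Step 3 — Series combination: Z_total = R + C = 1000 - j5.436e+05 Ω = 5.436e+05∠-89.9° Ω.
Step 4 — Source phasor: V = 101∠-90.0° V = 0 - j101 V.
Step 5 — Ohm's law: I = V / Z_total = (0 - j101) / (1000 - j5.436e+05) = 0.0001858 - j3.418e-07 A.
Step 6 — Convert to polar: |I| = 0.0001858 A, ∠I = -0.1°.

I = 0.0001858∠-0.1° A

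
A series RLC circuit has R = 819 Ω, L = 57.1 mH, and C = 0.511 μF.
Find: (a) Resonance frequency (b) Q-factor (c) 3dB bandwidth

Step 1 — Resonance condition Im(Z)=0 gives ω₀ = 1/√(LC).
Step 2 — ω₀ = 1/√(0.0571·5.11e-07) = 5854 rad/s.
Step 3 — f₀ = ω₀/(2π) = 931.7 Hz.
Step 4 — Series Q: Q = ω₀L/R = 5854·0.0571/819 = 0.4082.
Step 5 — 3dB bandwidth: Δω = ω₀/Q = 1.434e+04 rad/s; BW = Δω/(2π) = 2283 Hz.

(a) f₀ = 931.7 Hz  (b) Q = 0.4082  (c) BW = 2283 Hz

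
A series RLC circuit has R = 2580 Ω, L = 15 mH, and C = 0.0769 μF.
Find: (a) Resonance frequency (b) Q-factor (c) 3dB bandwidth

Step 1 — Resonance condition Im(Z)=0 gives ω₀ = 1/√(LC).
Step 2 — ω₀ = 1/√(0.015·7.69e-08) = 2.944e+04 rad/s.
Step 3 — f₀ = ω₀/(2π) = 4686 Hz.
Step 4 — Series Q: Q = ω₀L/R = 2.944e+04·0.015/2580 = 0.1712.
Step 5 — 3dB bandwidth: Δω = ω₀/Q = 1.72e+05 rad/s; BW = Δω/(2π) = 2.737e+04 Hz.

(a) f₀ = 4686 Hz  (b) Q = 0.1712  (c) BW = 2.737e+04 Hz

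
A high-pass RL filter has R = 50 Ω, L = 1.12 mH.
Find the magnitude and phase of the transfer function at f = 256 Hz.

Step 1 — Angular frequency: ω = 2π·256 = 1608 rad/s.
Step 2 — Transfer function: H(jω) = jωL/(R + jωL).
Step 3 — Numerator jωL = j·1.802; denominator R + jωL = 50 + j1.802.
Step 4 — H = 0.001296 + j0.03598.
Step 5 — Magnitude: |H| = 0.03601 (-28.9 dB); phase: φ = 87.9°.

|H| = 0.03601 (-28.9 dB), φ = 87.9°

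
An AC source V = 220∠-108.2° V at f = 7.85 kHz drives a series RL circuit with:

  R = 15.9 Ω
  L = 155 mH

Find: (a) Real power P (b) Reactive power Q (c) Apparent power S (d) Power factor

Step 1 — Angular frequency: ω = 2π·f = 2π·7850 = 4.932e+04 rad/s.
Step 2 — Component impedances:
  R: Z = R = 15.9 Ω
  L: Z = jωL = j·4.932e+04·0.155 = 0 + j7645 Ω
Step 3 — Series combination: Z_total = R + L = 15.9 + j7645 Ω = 7645∠89.9° Ω.
Step 4 — Source phasor: V = 220∠-108.2° V = -68.71 - j209 V.
Step 5 — Current: I = V / Z = -0.02736 + j0.008931 A = 0.02878∠161.9° A.
Step 6 — Complex power: S = V·I* = 0.01317 + j6.331 VA.
Step 7 — Real power: P = Re(S) = 0.01317 W.
Step 8 — Reactive power: Q = Im(S) = 6.331 VAR.
Step 9 — Apparent power: |S| = 6.331 VA.
Step 10 — Power factor: PF = P/|S| = 0.00208 (lagging).

(a) P = 0.01317 W  (b) Q = 6.331 VAR  (c) S = 6.331 VA  (d) PF = 0.00208 (lagging)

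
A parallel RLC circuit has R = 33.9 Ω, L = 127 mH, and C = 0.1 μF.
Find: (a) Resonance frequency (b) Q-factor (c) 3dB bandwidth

Step 1 — Resonance: ω₀ = 1/√(LC) = 1/√(0.127·1e-07) = 8874 rad/s.
Step 2 — f₀ = ω₀/(2π) = 1412 Hz.
Step 3 — Parallel Q: Q = R/(ω₀L) = 33.9/(8874·0.127) = 0.03008.
Step 4 — Bandwidth: Δω = ω₀/Q = 2.95e+05 rad/s; BW = Δω/(2π) = 4.695e+04 Hz.

(a) f₀ = 1412 Hz  (b) Q = 0.03008  (c) BW = 4.695e+04 Hz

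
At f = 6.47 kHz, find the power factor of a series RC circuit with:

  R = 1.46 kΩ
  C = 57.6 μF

Step 1 — Angular frequency: ω = 2π·f = 2π·6470 = 4.065e+04 rad/s.
Step 2 — Component impedances:
  R: Z = R = 1460 Ω
  C: Z = 1/(jωC) = -j/(ω·C) = 0 - j0.4271 Ω
Step 3 — Series combination: Z_total = R + C = 1460 - j0.4271 Ω = 1460∠-0.0° Ω.
Step 4 — Power factor: PF = cos(φ) = Re(Z)/|Z| = 1460/1460 = 1.
Step 5 — Type: Im(Z) = -0.4271 ⇒ leading (phase φ = -0.0°).

PF = 1 (leading, φ = -0.0°)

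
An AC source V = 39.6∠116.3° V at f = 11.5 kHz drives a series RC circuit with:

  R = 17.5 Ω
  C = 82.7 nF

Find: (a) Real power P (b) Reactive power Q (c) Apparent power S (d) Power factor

Step 1 — Angular frequency: ω = 2π·f = 2π·1.15e+04 = 7.226e+04 rad/s.
Step 2 — Component impedances:
  R: Z = R = 17.5 Ω
  C: Z = 1/(jωC) = -j/(ω·C) = 0 - j167.3 Ω
Step 3 — Series combination: Z_total = R + C = 17.5 - j167.3 Ω = 168.3∠-84.0° Ω.
Step 4 — Source phasor: V = 39.6∠116.3° V = -17.55 + j35.5 V.
Step 5 — Current: I = V / Z = -0.2207 - j0.08177 A = 0.2354∠-159.7° A.
Step 6 — Complex power: S = V·I* = 0.9693 - j9.269 VA.
Step 7 — Real power: P = Re(S) = 0.9693 W.
Step 8 — Reactive power: Q = Im(S) = -9.269 VAR.
Step 9 — Apparent power: |S| = 9.32 VA.
Step 10 — Power factor: PF = P/|S| = 0.104 (leading).

(a) P = 0.9693 W  (b) Q = -9.269 VAR  (c) S = 9.32 VA  (d) PF = 0.104 (leading)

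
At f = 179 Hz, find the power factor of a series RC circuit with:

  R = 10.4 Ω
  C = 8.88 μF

Step 1 — Angular frequency: ω = 2π·f = 2π·179 = 1125 rad/s.
Step 2 — Component impedances:
  R: Z = R = 10.4 Ω
  C: Z = 1/(jωC) = -j/(ω·C) = 0 - j100.1 Ω
Step 3 — Series combination: Z_total = R + C = 10.4 - j100.1 Ω = 100.7∠-84.1° Ω.
Step 4 — Power factor: PF = cos(φ) = Re(Z)/|Z| = 10.4/100.7 = 0.1033.
Step 5 — Type: Im(Z) = -100.1 ⇒ leading (phase φ = -84.1°).

PF = 0.1033 (leading, φ = -84.1°)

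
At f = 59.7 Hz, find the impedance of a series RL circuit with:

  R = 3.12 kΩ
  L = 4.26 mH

Step 1 — Angular frequency: ω = 2π·f = 2π·59.7 = 375.1 rad/s.
Step 2 — Component impedances:
  R: Z = R = 3120 Ω
  L: Z = jωL = j·375.1·0.00426 = 0 + j1.598 Ω
Step 3 — Series combination: Z_total = R + L = 3120 + j1.598 Ω = 3120∠0.0° Ω.

Z = 3120 + j1.598 Ω = 3120∠0.0° Ω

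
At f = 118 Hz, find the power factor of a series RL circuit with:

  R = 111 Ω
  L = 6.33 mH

Step 1 — Angular frequency: ω = 2π·f = 2π·118 = 741.4 rad/s.
Step 2 — Component impedances:
  R: Z = R = 111 Ω
  L: Z = jωL = j·741.4·0.00633 = 0 + j4.693 Ω
Step 3 — Series combination: Z_total = R + L = 111 + j4.693 Ω = 111.1∠2.4° Ω.
Step 4 — Power factor: PF = cos(φ) = Re(Z)/|Z| = 111/111.1 = 0.9991.
Step 5 — Type: Im(Z) = 4.693 ⇒ lagging (phase φ = 2.4°).

PF = 0.9991 (lagging, φ = 2.4°)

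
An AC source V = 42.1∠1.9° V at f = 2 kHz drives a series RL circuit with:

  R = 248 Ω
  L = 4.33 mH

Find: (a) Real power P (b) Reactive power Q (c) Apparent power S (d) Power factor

Step 1 — Angular frequency: ω = 2π·f = 2π·2000 = 1.257e+04 rad/s.
Step 2 — Component impedances:
  R: Z = R = 248 Ω
  L: Z = jωL = j·1.257e+04·0.00433 = 0 + j54.41 Ω
Step 3 — Series combination: Z_total = R + L = 248 + j54.41 Ω = 253.9∠12.4° Ω.
Step 4 — Source phasor: V = 42.1∠1.9° V = 42.08 + j1.396 V.
Step 5 — Current: I = V / Z = 0.1631 - j0.03015 A = 0.1658∠-10.5° A.
Step 6 — Complex power: S = V·I* = 6.819 + j1.496 VA.
Step 7 — Real power: P = Re(S) = 6.819 W.
Step 8 — Reactive power: Q = Im(S) = 1.496 VAR.
Step 9 — Apparent power: |S| = 6.981 VA.
Step 10 — Power factor: PF = P/|S| = 0.9768 (lagging).

(a) P = 6.819 W  (b) Q = 1.496 VAR  (c) S = 6.981 VA  (d) PF = 0.9768 (lagging)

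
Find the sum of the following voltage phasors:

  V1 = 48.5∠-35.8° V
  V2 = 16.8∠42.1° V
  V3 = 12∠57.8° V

Step 1 — Convert each phasor to rectangular form:
  V1 = 48.5·(cos(-35.8°) + j·sin(-35.8°)) = 39.34 - j28.37 V
  V2 = 16.8·(cos(42.1°) + j·sin(42.1°)) = 12.47 + j11.26 V
  V3 = 12·(cos(57.8°) + j·sin(57.8°)) = 6.395 + j10.15 V
Step 2 — Sum components: V_total = 58.2 - j6.953 V.
Step 3 — Convert to polar: |V_total| = 58.61 V, ∠V_total = -6.8°.

V_total = 58.61∠-6.8° V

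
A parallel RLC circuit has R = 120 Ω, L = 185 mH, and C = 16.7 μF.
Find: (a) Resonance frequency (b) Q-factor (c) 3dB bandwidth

Step 1 — Resonance: ω₀ = 1/√(LC) = 1/√(0.185·1.67e-05) = 568.9 rad/s.
Step 2 — f₀ = ω₀/(2π) = 90.55 Hz.
Step 3 — Parallel Q: Q = R/(ω₀L) = 120/(568.9·0.185) = 1.14.
Step 4 — Bandwidth: Δω = ω₀/Q = 499 rad/s; BW = Δω/(2π) = 79.42 Hz.

(a) f₀ = 90.55 Hz  (b) Q = 1.14  (c) BW = 79.42 Hz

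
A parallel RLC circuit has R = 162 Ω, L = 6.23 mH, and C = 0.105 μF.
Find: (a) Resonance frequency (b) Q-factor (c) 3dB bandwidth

Step 1 — Resonance: ω₀ = 1/√(LC) = 1/√(0.00623·1.05e-07) = 3.91e+04 rad/s.
Step 2 — f₀ = ω₀/(2π) = 6223 Hz.
Step 3 — Parallel Q: Q = R/(ω₀L) = 162/(3.91e+04·0.00623) = 0.6651.
Step 4 — Bandwidth: Δω = ω₀/Q = 5.879e+04 rad/s; BW = Δω/(2π) = 9357 Hz.

(a) f₀ = 6223 Hz  (b) Q = 0.6651  (c) BW = 9357 Hz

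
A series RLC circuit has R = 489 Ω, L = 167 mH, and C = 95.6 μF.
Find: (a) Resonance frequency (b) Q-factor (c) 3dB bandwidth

Step 1 — Resonance condition Im(Z)=0 gives ω₀ = 1/√(LC).
Step 2 — ω₀ = 1/√(0.167·9.56e-05) = 250.3 rad/s.
Step 3 — f₀ = ω₀/(2π) = 39.83 Hz.
Step 4 — Series Q: Q = ω₀L/R = 250.3·0.167/489 = 0.08547.
Step 5 — 3dB bandwidth: Δω = ω₀/Q = 2928 rad/s; BW = Δω/(2π) = 466 Hz.

(a) f₀ = 39.83 Hz  (b) Q = 0.08547  (c) BW = 466 Hz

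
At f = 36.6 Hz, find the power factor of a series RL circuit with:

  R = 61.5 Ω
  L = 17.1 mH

Step 1 — Angular frequency: ω = 2π·f = 2π·36.6 = 230 rad/s.
Step 2 — Component impedances:
  R: Z = R = 61.5 Ω
  L: Z = jωL = j·230·0.0171 = 0 + j3.932 Ω
Step 3 — Series combination: Z_total = R + L = 61.5 + j3.932 Ω = 61.63∠3.7° Ω.
Step 4 — Power factor: PF = cos(φ) = Re(Z)/|Z| = 61.5/61.626 = 0.998.
Step 5 — Type: Im(Z) = 3.932 ⇒ lagging (phase φ = 3.7°).

PF = 0.998 (lagging, φ = 3.7°)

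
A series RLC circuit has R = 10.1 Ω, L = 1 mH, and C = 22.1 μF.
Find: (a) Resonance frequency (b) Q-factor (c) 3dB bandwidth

Step 1 — Resonance condition Im(Z)=0 gives ω₀ = 1/√(LC).
Step 2 — ω₀ = 1/√(0.001·2.21e-05) = 6727 rad/s.
Step 3 — f₀ = ω₀/(2π) = 1071 Hz.
Step 4 — Series Q: Q = ω₀L/R = 6727·0.001/10.1 = 0.666.
Step 5 — 3dB bandwidth: Δω = ω₀/Q = 1.01e+04 rad/s; BW = Δω/(2π) = 1607 Hz.

(a) f₀ = 1071 Hz  (b) Q = 0.666  (c) BW = 1607 Hz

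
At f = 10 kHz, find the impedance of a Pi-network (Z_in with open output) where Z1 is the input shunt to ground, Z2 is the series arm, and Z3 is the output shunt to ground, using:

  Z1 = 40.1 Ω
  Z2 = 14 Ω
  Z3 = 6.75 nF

Step 1 — Angular frequency: ω = 2π·f = 2π·1e+04 = 6.283e+04 rad/s.
Step 2 — Component impedances:
  Z1: Z = R = 40.1 Ω
  Z2: Z = R = 14 Ω
  Z3: Z = 1/(jωC) = -j/(ω·C) = 0 - j2358 Ω
Step 3 — With open output, the series arm Z2 and the output shunt Z3 appear in series to ground: Z2 + Z3 = 14 - j2358 Ω.
Step 4 — Parallel with input shunt Z1: Z_in = Z1 || (Z2 + Z3) = 40.08 - j0.6816 Ω = 40.09∠-1.0° Ω.

Z = 40.08 - j0.6816 Ω = 40.09∠-1.0° Ω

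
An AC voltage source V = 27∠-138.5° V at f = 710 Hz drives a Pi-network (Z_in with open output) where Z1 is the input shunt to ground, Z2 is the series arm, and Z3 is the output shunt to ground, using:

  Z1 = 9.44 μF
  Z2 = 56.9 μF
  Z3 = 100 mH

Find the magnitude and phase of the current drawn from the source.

Step 1 — Angular frequency: ω = 2π·f = 2π·710 = 4461 rad/s.
Step 2 — Component impedances:
  Z1: Z = 1/(jωC) = -j/(ω·C) = 0 - j23.75 Ω
  Z2: Z = 1/(jωC) = -j/(ω·C) = 0 - j3.94 Ω
  Z3: Z = jωL = j·4461·0.1 = 0 + j446.1 Ω
Step 3 — With open output, the series arm Z2 and the output shunt Z3 appear in series to ground: Z2 + Z3 = 0 + j442.2 Ω.
Step 4 — Parallel with input shunt Z1: Z_in = Z1 || (Z2 + Z3) = 0 - j25.09 Ω = 25.09∠-90.0° Ω.
Step 5 — Source phasor: V = 27∠-138.5° V = -20.22 - j17.89 V.
Step 6 — Ohm's law: I = V / Z_total = (-20.22 - j17.89) / (0 - j25.09) = 0.713 - j0.8059 A.
Step 7 — Convert to polar: |I| = 1.076 A, ∠I = -48.5°.

I = 1.076∠-48.5° A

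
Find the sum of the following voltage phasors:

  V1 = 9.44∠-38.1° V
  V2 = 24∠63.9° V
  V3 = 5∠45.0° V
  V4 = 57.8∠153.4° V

Step 1 — Convert each phasor to rectangular form:
  V1 = 9.44·(cos(-38.1°) + j·sin(-38.1°)) = 7.429 - j5.825 V
  V2 = 24·(cos(63.9°) + j·sin(63.9°)) = 10.56 + j21.55 V
  V3 = 5·(cos(45.0°) + j·sin(45.0°)) = 3.536 + j3.536 V
  V4 = 57.8·(cos(153.4°) + j·sin(153.4°)) = -51.68 + j25.88 V
Step 2 — Sum components: V_total = -30.16 + j45.14 V.
Step 3 — Convert to polar: |V_total| = 54.29 V, ∠V_total = 123.7°.

V_total = 54.29∠123.7° V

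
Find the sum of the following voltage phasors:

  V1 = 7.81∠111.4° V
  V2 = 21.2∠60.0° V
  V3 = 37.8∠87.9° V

Step 1 — Convert each phasor to rectangular form:
  V1 = 7.81·(cos(111.4°) + j·sin(111.4°)) = -2.85 + j7.272 V
  V2 = 21.2·(cos(60.0°) + j·sin(60.0°)) = 10.6 + j18.36 V
  V3 = 37.8·(cos(87.9°) + j·sin(87.9°)) = 1.385 + j37.77 V
Step 2 — Sum components: V_total = 9.135 + j63.41 V.
Step 3 — Convert to polar: |V_total| = 64.06 V, ∠V_total = 81.8°.

V_total = 64.06∠81.8° V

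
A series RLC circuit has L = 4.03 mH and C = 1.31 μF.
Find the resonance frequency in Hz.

Step 1 — Resonance condition Im(Z)=0 gives ω₀ = 1/√(LC).
Step 2 — ω₀ = 1/√(0.00403·1.31e-06) = 1.376e+04 rad/s.
Step 3 — f₀ = ω₀/(2π) = 2190 Hz.

f₀ = 2190 Hz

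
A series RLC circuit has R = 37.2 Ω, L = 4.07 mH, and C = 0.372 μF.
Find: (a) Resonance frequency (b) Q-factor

Step 1 — Resonance condition Im(Z)=0 gives ω₀ = 1/√(LC).
Step 2 — ω₀ = 1/√(0.00407·3.72e-07) = 2.57e+04 rad/s.
Step 3 — f₀ = ω₀/(2π) = 4090 Hz.
Step 4 — Series Q: Q = ω₀L/R = 2.57e+04·0.00407/37.2 = 2.812.

(a) f₀ = 4090 Hz  (b) Q = 2.812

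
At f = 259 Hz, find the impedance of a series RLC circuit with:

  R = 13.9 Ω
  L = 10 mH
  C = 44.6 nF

Step 1 — Angular frequency: ω = 2π·f = 2π·259 = 1627 rad/s.
Step 2 — Component impedances:
  R: Z = R = 13.9 Ω
  L: Z = jωL = j·1627·0.01 = 0 + j16.27 Ω
  C: Z = 1/(jωC) = -j/(ω·C) = 0 - j1.378e+04 Ω
Step 3 — Series combination: Z_total = R + L + C = 13.9 - j1.376e+04 Ω = 1.376e+04∠-89.9° Ω.

Z = 13.9 - j1.376e+04 Ω = 1.376e+04∠-89.9° Ω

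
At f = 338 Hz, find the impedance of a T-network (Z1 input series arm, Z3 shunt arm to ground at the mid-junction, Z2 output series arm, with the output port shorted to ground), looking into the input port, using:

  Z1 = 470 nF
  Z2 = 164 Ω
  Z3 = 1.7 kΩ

Step 1 — Angular frequency: ω = 2π·f = 2π·338 = 2124 rad/s.
Step 2 — Component impedances:
  Z1: Z = 1/(jωC) = -j/(ω·C) = 0 - j1002 Ω
  Z2: Z = R = 164 Ω
  Z3: Z = R = 1700 Ω
Step 3 — With the output port shorted to ground, the output series arm Z2 runs from the junction to ground; the shunt arm Z3 also runs from the junction to ground. They appear in parallel: Z3 || Z2 = 149.6 Ω.
Step 4 — Series with input arm Z1: Z_in = Z1 + (Z3 || Z2) = 149.6 - j1002 Ω = 1013∠-81.5° Ω.

Z = 149.6 - j1002 Ω = 1013∠-81.5° Ω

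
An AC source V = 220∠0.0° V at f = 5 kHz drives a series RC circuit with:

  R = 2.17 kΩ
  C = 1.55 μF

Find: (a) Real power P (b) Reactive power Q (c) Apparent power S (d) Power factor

Step 1 — Angular frequency: ω = 2π·f = 2π·5000 = 3.142e+04 rad/s.
Step 2 — Component impedances:
  R: Z = R = 2170 Ω
  C: Z = 1/(jωC) = -j/(ω·C) = 0 - j20.54 Ω
Step 3 — Series combination: Z_total = R + C = 2170 - j20.54 Ω = 2170∠-0.5° Ω.
Step 4 — Source phasor: V = 220∠0.0° V = 220 V.
Step 5 — Current: I = V / Z = 0.1014 + j0.0009594 A = 0.1014∠0.5° A.
Step 6 — Complex power: S = V·I* = 22.3 - j0.2111 VA.
Step 7 — Real power: P = Re(S) = 22.3 W.
Step 8 — Reactive power: Q = Im(S) = -0.2111 VAR.
Step 9 — Apparent power: |S| = 22.3 VA.
Step 10 — Power factor: PF = P/|S| = 1 (leading).

(a) P = 22.3 W  (b) Q = -0.2111 VAR  (c) S = 22.3 VA  (d) PF = 1 (leading)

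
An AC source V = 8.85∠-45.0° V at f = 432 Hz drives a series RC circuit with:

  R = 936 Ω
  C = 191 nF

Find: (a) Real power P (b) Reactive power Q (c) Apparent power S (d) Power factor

Step 1 — Angular frequency: ω = 2π·f = 2π·432 = 2714 rad/s.
Step 2 — Component impedances:
  R: Z = R = 936 Ω
  C: Z = 1/(jωC) = -j/(ω·C) = 0 - j1929 Ω
Step 3 — Series combination: Z_total = R + C = 936 - j1929 Ω = 2144∠-64.1° Ω.
Step 4 — Source phasor: V = 8.85∠-45.0° V = 6.258 - j6.258 V.
Step 5 — Current: I = V / Z = 0.0039 + j0.001352 A = 0.004128∠19.1° A.
Step 6 — Complex power: S = V·I* = 0.01595 - j0.03287 VA.
Step 7 — Real power: P = Re(S) = 0.01595 W.
Step 8 — Reactive power: Q = Im(S) = -0.03287 VAR.
Step 9 — Apparent power: |S| = 0.03653 VA.
Step 10 — Power factor: PF = P/|S| = 0.4366 (leading).

(a) P = 0.01595 W  (b) Q = -0.03287 VAR  (c) S = 0.03653 VA  (d) PF = 0.4366 (leading)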